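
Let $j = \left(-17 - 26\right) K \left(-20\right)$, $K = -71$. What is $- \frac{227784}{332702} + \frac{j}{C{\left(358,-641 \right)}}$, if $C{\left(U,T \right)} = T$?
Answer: $\frac{10084387288}{106630991} \approx 94.573$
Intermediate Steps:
$j = -61060$ ($j = \left(-17 - 26\right) \left(-71\right) \left(-20\right) = \left(-43\right) \left(-71\right) \left(-20\right) = 3053 \left(-20\right) = -61060$)
$- \frac{227784}{332702} + \frac{j}{C{\left(358,-641 \right)}} = - \frac{227784}{332702} - \frac{61060}{-641} = \left(-227784\right) \frac{1}{332702} - - \frac{61060}{641} = - \frac{113892}{166351} + \frac{61060}{641} = \frac{10084387288}{106630991}$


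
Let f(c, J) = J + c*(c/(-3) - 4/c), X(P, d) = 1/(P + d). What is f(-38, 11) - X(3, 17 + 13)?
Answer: -5218/11 ≈ -474.36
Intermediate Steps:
f(c, J) = J + c*(-4/c - c/3) (f(c, J) = J + c*(c*(-⅓) - 4/c) = J + c*(-c/3 - 4/c) = J + c*(-4/c - c/3))
f(-38, 11) - X(3, 17 + 13) = (-4 + 11 - ⅓*(-38)²) - 1/(3 + (17 + 13)) = (-4 + 11 - ⅓*1444) - 1/(3 + 30) = (-4 + 11 - 1444/3) - 1/33 = -1423/3 - 1*1/33 = -1423/3 - 1/33 = -5218/11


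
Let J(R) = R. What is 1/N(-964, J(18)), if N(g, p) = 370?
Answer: 1/370 ≈ 0.0027027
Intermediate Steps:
1/N(-964, J(18)) = 1/370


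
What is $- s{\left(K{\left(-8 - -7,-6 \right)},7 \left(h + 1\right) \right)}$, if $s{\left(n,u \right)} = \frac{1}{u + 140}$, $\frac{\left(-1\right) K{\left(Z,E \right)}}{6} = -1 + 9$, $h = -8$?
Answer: $- \frac{1}{91} \approx -0.010989$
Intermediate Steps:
$K{\left(Z,E \right)} = -48$ ($K{\left(Z,E \right)} = - 6 \left(-1 + 9\right) = \left(-6\right) 8 = -48$)
$s{\left(n,u \right)} = \frac{1}{140 + u}$
$- s{\left(K{\left(-8 - -7,-6 \right)},7 \left(h + 1\right) \right)} = - \frac{1}{140 + 7 \left(-8 + 1\right)} = - \frac{1}{140 + 7 \left(-7\right)} = - \frac{1}{140 - 49} = - \frac{1}{91}$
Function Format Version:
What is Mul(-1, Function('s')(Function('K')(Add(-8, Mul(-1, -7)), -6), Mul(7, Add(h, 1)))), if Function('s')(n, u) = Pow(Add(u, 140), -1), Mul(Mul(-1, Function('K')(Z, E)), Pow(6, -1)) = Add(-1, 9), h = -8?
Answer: Rational(-1, 91) ≈ -0.010989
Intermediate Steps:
Function('K')(Z, E) = -48 (Function('K')(Z, E) = Mul(-6, Add(-1, 9)) = Mul(-6, 8) = -48)
Function('s')(n, u) = Pow(Add(140, u), -1)
Mul(-1, Function('s')(Function('K')(Add(-8, Mul(-1, -7)), -6), Mul(7, Add(h, 1)))) = Mul(-1, Pow(Add(140, Mul(7, Add(-8, 1))), -1)) = Mul(-1, Pow(Add(140, Mul(7, -7)), -1)) = Mul(-1, Pow(Add(140, -49), -1)) = Mul(-1, Pow(91, -1)) = Mul(-1, Rational(1, 91)) = Rational(-1, 91)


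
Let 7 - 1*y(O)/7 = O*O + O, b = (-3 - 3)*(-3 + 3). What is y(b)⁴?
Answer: 5764801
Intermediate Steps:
b = 0 (b = -6*0 = 0)
y(O) = 49 - 7*O - 7*O² (y(O) = 49 - 7*(O*O + O) = 49 - 7*(O² + O) = 49 - 7*(O + O²) = 49 + (-7*O - 7*O²) = 49 - 7*O - 7*O²)
y(b)⁴ = (49 - 7*0 - 7*0²)⁴ = (49 + 0 - 7*0)⁴ = (49 + 0 + 0)⁴ = 49⁴ = 5764801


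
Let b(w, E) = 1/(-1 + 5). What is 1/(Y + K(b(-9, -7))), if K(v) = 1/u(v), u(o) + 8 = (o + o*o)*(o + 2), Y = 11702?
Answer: 467/5464770 ≈ 8.5457e-5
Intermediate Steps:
u(o) = -8 + (2 + o)*(o + o²) (u(o) = -8 + (o + o*o)*(o + 2) = -8 + (o + o²)*(2 + o) = -8 + (2 + o)*(o + o²))
b(w, E) = ¼ (b(w, E) = 1/4 = ¼)
K(v) = 1/(-8 + v³ + 2*v + 3*v²)
1/(Y + K(b(-9, -7))) = 1/(11702 + 1/(-8 + (¼)³ + 2*(¼) + 3*(¼)²)) = 1/(11702 + 1/(-8 + 1/64 + ½ + 3*(1/16))) = 1/(11702 + 1/(-8 + 1/64 + ½ + 3/16)) = 1/(11702 + 1/(-467/64)) = 1/(11702 - 64/467) = 1/(5464770/467) = 467/5464770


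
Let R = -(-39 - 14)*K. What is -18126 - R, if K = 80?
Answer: -22366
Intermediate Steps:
R = 4240 (R = -(-39 - 14)*80 = -(-53)*80 = -1*(-4240) = 4240)
-18126 - R = -18126 - 1*4240 = -18126 - 4240 = -22366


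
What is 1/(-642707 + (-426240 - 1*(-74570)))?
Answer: -1/994377 ≈ -1.0057e-6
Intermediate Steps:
1/(-642707 + (-426240 - 1*(-74570))) = 1/(-642707 + (-426240 + 74570)) = 1/(-642707 - 351670) = 1/(-994377) = -1/994377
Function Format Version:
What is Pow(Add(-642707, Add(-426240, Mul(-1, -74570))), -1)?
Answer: Rational(-1, 994377) ≈ -1.0057e-6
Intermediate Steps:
Pow(Add(-642707, Add(-426240, Mul(-1, -74570))), -1) = Pow(Add(-642707, Add(-426240, 74570)), -1) = Pow(Add(-642707, -351670), -1) = Pow(-994377, -1) = Rational(-1, 994377)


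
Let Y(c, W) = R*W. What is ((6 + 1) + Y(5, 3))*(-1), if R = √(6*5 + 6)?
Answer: -25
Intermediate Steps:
R = 6 (R = √(30 + 6) = √36 = 6)
Y(c, W) = 6*W
((6 + 1) + Y(5, 3))*(-1) = ((6 + 1) + 6*3)*(-1) = (7 + 18)*(-1) = 25*(-1) = -25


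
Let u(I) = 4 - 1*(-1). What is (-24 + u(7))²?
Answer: 361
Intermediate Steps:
u(I) = 5 (u(I) = 4 + 1 = 5)
(-24 + u(7))² = (-24 + 5)² = (-19)² = 361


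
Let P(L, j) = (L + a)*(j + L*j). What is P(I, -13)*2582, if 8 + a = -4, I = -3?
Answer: -1006980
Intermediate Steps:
a = -12 (a = -8 - 4 = -12)
P(L, j) = (-12 + L)*(j + L*j) (P(L, j) = (L - 12)*(j + L*j) = (-12 + L)*(j + L*j))
P(I, -13)*2582 = -13*(-12 + (-3)**2 - 11*(-3))*2582 = -13*(-12 + 9 + 33)*2582 = -13*30*2582 = -390*2582 = -1006980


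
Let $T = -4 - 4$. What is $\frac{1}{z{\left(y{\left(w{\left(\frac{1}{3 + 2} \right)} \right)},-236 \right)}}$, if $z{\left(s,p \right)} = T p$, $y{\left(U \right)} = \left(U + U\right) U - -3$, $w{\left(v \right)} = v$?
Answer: $\frac{1}{1888} \approx 0.00052966$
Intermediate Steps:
$T = -8$ ($T = -4 - 4 = -8$)
$y{\left(U \right)} = 3 + 2 U^{2}$ ($y{\left(U \right)} = 2 U U + 3 = 2 U^{2} + 3 = 3 + 2 U^{2}$)
$z{\left(s,p \right)} = - 8 p$
$\frac{1}{z{\left(y{\left(w{\left(\frac{1}{3 + 2} \right)} \right)},-236 \right)}} = \frac{1}{\left(-8\right) \left(-236\right)} = \frac{1}{1888}$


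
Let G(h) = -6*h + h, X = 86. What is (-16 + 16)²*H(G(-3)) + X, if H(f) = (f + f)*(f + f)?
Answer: 86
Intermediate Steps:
G(h) = -5*h
H(f) = 4*f² (H(f) = (2*f)*(2*f) = 4*f²)
(-16 + 16)²*H(G(-3)) + X = (-16 + 16)²*(4*(-5*(-3))²) + 86 = 0²*(4*15²) + 86 = 0*(4*225) + 86 = 0*900 + 86 = 0 + 86 = 86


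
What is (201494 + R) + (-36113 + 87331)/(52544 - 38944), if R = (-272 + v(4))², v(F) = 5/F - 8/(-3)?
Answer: 8365013053/30600 ≈ 2.7337e+5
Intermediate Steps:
v(F) = 8/3 + 5/F (v(F) = 5/F - 8*(-⅓) = 5/F + 8/3 = 8/3 + 5/F)
R = 10349089/144 (R = (-272 + (8/3 + 5/4))² = (-272 + 47/12)² = (-3217/12)² = 10349089/144 ≈ 71869.)
(201494 + R) + (-36113 + 87331)/(52544 - 38944) = (201494 + 10349089/144) + (-36113 + 87331)/(52544 - 38944) = 39364225/144 + 51218/13600 = 39364225/144 + 51218*(1/13600) = 39364225/144 + 25609/6800 = 8365013053/30600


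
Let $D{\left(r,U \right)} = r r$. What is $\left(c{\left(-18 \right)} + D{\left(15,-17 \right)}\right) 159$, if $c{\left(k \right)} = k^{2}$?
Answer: $87291$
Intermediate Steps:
$D{\left(r,U \right)} = r^{2}$
$\left(c{\left(-18 \right)} + D{\left(15,-17 \right)}\right) 159 = \left(\left(-18\right)^{2} + 15^{2}\right) 159 = \left(324 + 225\right) 159 = 549 \cdot 159 = 87291$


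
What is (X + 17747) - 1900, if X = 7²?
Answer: 15896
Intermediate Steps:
X = 49
(X + 17747) - 1900 = (49 + 17747) - 1900 = 17796 - 1900 = 15896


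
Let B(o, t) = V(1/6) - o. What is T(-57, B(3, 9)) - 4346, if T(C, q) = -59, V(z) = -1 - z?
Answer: -4405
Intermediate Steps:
B(o, t) = -7/6 - o (B(o, t) = (-1 - 1/6) - o = -7/6 - o)
T(-57, B(3, 9)) - 4346 = -59 - 4346 = -4405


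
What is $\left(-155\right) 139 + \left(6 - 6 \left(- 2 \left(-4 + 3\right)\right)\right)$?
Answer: $-21551$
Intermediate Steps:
$\left(-155\right) 139 + \left(6 - 6 \left(- 2 \left(-4 + 3\right)\right)\right) = -21545 + \left(6 - 6 \left(\left(-2\right) \left(-1\right)\right)\right) = -21545 + \left(6 - 12\right) = -21545 - 6 = -21551$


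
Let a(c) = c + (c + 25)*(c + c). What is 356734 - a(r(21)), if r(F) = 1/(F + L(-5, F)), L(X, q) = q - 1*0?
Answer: 157319158/441 ≈ 3.5673e+5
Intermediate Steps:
L(X, q) = q (L(X, q) = q + 0 = q)
r(F) = 1/(2*F) (r(F) = 1/(F + F) = 1/(2*F))
a(c) = c + 2*c*(25 + c) (a(c) = c + (25 + c)*(2*c) = c + 2*c*(25 + c))
356734 - a(r(21)) = 356734 - (½)/21*(51 + 2*((½)/21)) = 356734 - (½)*(1/21)*(51 + 2*((½)*(1/21))) = 356734 - (51 + 2*(1/42))/42 = 356734 - (51 + 1/21)/42 = 356734 - 1072/(42*21) = 356734 - 1*536/441 = 356734 - 536/441 = 157319158/441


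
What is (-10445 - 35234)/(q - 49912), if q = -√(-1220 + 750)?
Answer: 1139965124/1245604107 - 45679*I*√470/2491208214 ≈ 0.91519 - 0.00039752*I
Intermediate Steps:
q = -I*√470 (q = -√(-470) = -I*√470 ≈ -21.679*I)
(-10445 - 35234)/(q - 49912) = (-10445 - 35234)/(-I*√470 - 49912) = -45679/(-49912 - I*√470)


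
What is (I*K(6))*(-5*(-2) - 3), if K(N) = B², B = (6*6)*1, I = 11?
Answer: 99792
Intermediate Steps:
B = 36 (B = 36*1 = 36)
K(N) = 1296 (K(N) = 36² = 1296)
(I*K(6))*(-5*(-2) - 3) = (11*1296)*(-5*(-2) - 3) = 14256*(10 - 3) = 14256*7 = 99792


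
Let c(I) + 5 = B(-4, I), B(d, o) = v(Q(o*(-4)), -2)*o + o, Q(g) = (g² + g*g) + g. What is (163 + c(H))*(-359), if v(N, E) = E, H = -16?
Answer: -62466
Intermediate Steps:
Q(g) = g + 2*g² (Q(g) = (g² + g²) + g = 2*g² + g = g + 2*g²)
B(d, o) = -o (B(d, o) = -2*o + o = -o)
c(I) = -5 - I
(163 + c(H))*(-359) = (163 + (-5 - 1*(-16)))*(-359) = (163 + (-5 + 16))*(-359) = (163 + 11)*(-359) = 174*(-359) = -62466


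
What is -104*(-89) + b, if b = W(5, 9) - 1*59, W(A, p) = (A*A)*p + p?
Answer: 9431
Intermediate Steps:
W(A, p) = p + p*A² (W(A, p) = A²*p + p = p*A² + p = p + p*A²)
b = 175 (b = 9*(1 + 5²) - 1*59 = 9*(1 + 25) - 59 = 9*26 - 59 = 234 - 59 = 175)
-104*(-89) + b = -104*(-89) + 175 = 9256 + 175 = 9431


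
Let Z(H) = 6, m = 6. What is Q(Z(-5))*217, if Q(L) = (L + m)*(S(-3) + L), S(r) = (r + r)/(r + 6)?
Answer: 10416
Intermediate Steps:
S(r) = 2*r/(6 + r) (S(r) = (2*r)/(6 + r) = 2*r/(6 + r))
Q(L) = (-2 + L)*(6 + L) (Q(L) = (L + 6)*(2*(-3)/(6 - 3) + L) = (6 + L)*(2*(-3)/3 + L) = (6 + L)*(2*(-3)*(⅓) + L) = (6 + L)*(-2 + L) = (-2 + L)*(6 + L))
Q(Z(-5))*217 = (-12 + 6² + 4*6)*217 = (-12 + 36 + 24)*217 = 48*217 = 10416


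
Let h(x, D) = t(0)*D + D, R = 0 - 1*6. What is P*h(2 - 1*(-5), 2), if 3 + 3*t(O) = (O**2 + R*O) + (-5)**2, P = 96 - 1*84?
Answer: 200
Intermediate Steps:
P = 12 (P = 96 - 84 = 12)
R = -6 (R = 0 - 6 = -6)
t(O) = 22/3 - 2*O + O**2/3 (t(O) = -1 + ((O**2 - 6*O) + (-5)**2)/3 = -1 + ((O**2 - 6*O) + 25)/3 = -1 + (25 + O**2 - 6*O)/3 = -1 + (25/3 - 2*O + O**2/3) = 22/3 - 2*O + O**2/3)
h(x, D) = 25*D/3 (h(x, D) = (22/3 - 2*0 + (1/3)*0**2)*D + D = (22/3 + 0 + (1/3)*0)*D + D = (22/3 + 0 + 0)*D + D = 22*D/3 + D = 25*D/3)
P*h(2 - 1*(-5), 2) = 12*((25/3)*2) = 12*(50/3) = 200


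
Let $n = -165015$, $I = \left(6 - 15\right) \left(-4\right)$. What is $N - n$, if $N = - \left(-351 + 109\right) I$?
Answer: $173727$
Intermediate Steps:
$I = 36$ ($I = \left(6 - 15\right) \left(-4\right) = \left(-9\right) \left(-4\right) = 36$)
$N = 8712$ ($N = - \left(-351 + 109\right) 36 = - \left(-242\right) 36 = \left(-1\right) \left(-8712\right) = 8712$)
$N - n = 8712 - -165015 = 8712 + 165015 = 173727$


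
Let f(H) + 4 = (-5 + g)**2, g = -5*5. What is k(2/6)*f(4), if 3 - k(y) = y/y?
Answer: 1792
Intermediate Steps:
g = -25
k(y) = 2 (k(y) = 3 - y/y = 3 - 1*1 = 3 - 1 = 2)
f(H) = 896 (f(H) = -4 + (-5 - 25)**2 = -4 + (-30)**2 = -4 + 900 = 896)
k(2/6)*f(4) = 2*896 = 1792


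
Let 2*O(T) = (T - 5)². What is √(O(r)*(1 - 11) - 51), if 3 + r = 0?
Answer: I*√371 ≈ 19.261*I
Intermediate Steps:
r = -3 (r = -3 + 0 = -3)
O(T) = (-5 + T)²/2 (O(T) = (T - 5)²/2 = (-5 + T)²/2)
√(O(r)*(1 - 11) - 51) = √(((-5 - 3)²/2)*(1 - 11) - 51) = √(((½)*(-8)²)*(-10) - 51) = √(((½)*64)*(-10) - 51) = √(32*(-10) - 51) = √(-320 - 51) = √(-371) = I*√371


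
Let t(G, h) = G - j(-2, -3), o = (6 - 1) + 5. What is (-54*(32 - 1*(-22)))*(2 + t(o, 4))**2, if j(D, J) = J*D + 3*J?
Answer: -656100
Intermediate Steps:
o = 10 (o = 5 + 5 = 10)
j(D, J) = 3*J + D*J (j(D, J) = D*J + 3*J = 3*J + D*J)
t(G, h) = 3 + G (t(G, h) = G - (-3)*(3 - 2) = G - (-3) = G - 1*(-3) = G + 3 = 3 + G)
(-54*(32 - 1*(-22)))*(2 + t(o, 4))**2 = (-54*(32 - 1*(-22)))*(2 + (3 + 10))**2 = (-54*(32 + 22))*(2 + 13)**2 = -54*54*15**2 = -2916*225 = -656100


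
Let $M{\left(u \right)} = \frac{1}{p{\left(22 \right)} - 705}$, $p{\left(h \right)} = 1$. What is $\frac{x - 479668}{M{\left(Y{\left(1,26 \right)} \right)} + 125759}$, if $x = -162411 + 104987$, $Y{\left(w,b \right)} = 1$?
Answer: $- \frac{378112768}{88534335} \approx -4.2708$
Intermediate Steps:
$x = -57424$
$M{\left(u \right)} = - \frac{1}{704}$ ($M{\left(u \right)} = \frac{1}{1 - 705} = \frac{1}{-704} = - \frac{1}{704}$)
$\frac{x - 479668}{M{\left(Y{\left(1,26 \right)} \right)} + 125759} = \frac{-57424 - 479668}{- \frac{1}{704} + 125759} = - \frac{537092}{\frac{88534335}{704}} = \left(-537092\right) \frac{704}{88534335} = - \frac{378112768}{88534335}$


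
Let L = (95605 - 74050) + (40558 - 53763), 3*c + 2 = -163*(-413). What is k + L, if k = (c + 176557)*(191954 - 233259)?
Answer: -8219521430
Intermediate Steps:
c = 22439 (c = -2/3 + (-163*(-413))/3 = -2/3 + (1/3)*67319 = -2/3 + 67319/3 = 22439)
L = 8350 (L = 21555 - 13205 = 8350)
k = -8219529780 (k = (22439 + 176557)*(191954 - 233259) = 198996*(-41305) = -8219529780)
k + L = -8219529780 + 8350 = -8219521430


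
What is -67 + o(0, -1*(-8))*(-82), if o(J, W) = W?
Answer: -723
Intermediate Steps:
-67 + o(0, -1*(-8))*(-82) = -67 - 1*(-8)*(-82) = -67 + 8*(-82) = -67 - 656 = -723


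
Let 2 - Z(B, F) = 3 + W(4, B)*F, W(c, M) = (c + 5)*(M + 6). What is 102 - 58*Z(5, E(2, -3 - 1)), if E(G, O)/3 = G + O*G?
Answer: -103196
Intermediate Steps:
W(c, M) = (5 + c)*(6 + M)
E(G, O) = 3*G + 3*G*O (E(G, O) = 3*(G + O*G) = 3*(G + G*O) = 3*G + 3*G*O)
Z(B, F) = -1 - F*(54 + 9*B) (Z(B, F) = 2 - (3 + (30 + 5*B + 6*4 + B*4)*F) = 2 - (3 + (30 + 5*B + 24 + 4*B)*F) = 2 - (3 + (54 + 9*B)*F) = 2 - (3 + F*(54 + 9*B)) = 2 + (-3 - F*(54 + 9*B)) = -1 - F*(54 + 9*B))
102 - 58*Z(5, E(2, -3 - 1)) = 102 - 58*(-1 - 9*3*2*(1 + (-3 - 1))*(6 + 5)) = 102 - 58*(-1 - 9*3*2*(1 - 4)*11) = 102 - 58*(-1 - 9*3*2*(-3)*11) = 102 - 58*(-1 - 9*(-18)*11) = 102 - 58*(-1 + 1782) = 102 - 58*1781 = 102 - 103298 = -103196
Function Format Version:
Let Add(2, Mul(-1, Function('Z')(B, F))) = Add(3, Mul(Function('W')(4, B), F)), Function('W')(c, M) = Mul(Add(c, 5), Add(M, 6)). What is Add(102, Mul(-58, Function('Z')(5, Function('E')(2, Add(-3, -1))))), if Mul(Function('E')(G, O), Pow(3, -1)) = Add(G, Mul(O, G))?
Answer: -103196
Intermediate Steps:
Function('W')(c, M) = Mul(Add(5, c), Add(6, M))
Function('E')(G, O) = Add(Mul(3, G), Mul(3, G, O)) (Function('E')(G, O) = Mul(3, Add(G, Mul(O, G))) = Mul(3, Add(G, Mul(G, O))) = Add(Mul(3, G), Mul(3, G, O)))
Function('Z')(B, F) = Add(-1, Mul(-1, F, Add(54, Mul(9, B)))) (Function('Z')(B, F) = Add(2, Mul(-1, Add(3, Mul(Add(30, Mul(5, B), Mul(6, 4), Mul(B, 4)), F)))) = Add(2, Mul(-1, Add(3, Mul(Add(30, Mul(5, B), 24, Mul(4, B)), F)))) = Add(2, Mul(-1, Add(3, Mul(Add(54, Mul(9, B)), F)))) = Add(2, Mul(-1, Add(3, Mul(F, Add(54, Mul(9, B)))))) = Add(2, Add(-3, Mul(-1, F, Add(54, Mul(9, B))))) = Add(-1, Mul(-1, F, Add(54, Mul(9, B)))))
Add(102, Mul(-58, Function('Z')(5, Function('E')(2, Add(-3, -1))))) = Add(102, Mul(-58, Add(-1, Mul(-9, Mul(3, 2, Add(1, Add(-3, -1))), Add(6, 5))))) = Add(102, Mul(-58, Add(-1, Mul(-9, Mul(3, 2, Add(1, -4)), 11)))) = Add(102, Mul(-58, Add(-1, Mul(-9, Mul(3, 2, -3), 11)))) = Add(102, Mul(-58, Add(-1, Mul(-9, -18, 11)))) = Add(102, Mul(-58, Add(-1, 1782))) = Add(102, Mul(-58, 1781)) = Add(102, -103298) = -103196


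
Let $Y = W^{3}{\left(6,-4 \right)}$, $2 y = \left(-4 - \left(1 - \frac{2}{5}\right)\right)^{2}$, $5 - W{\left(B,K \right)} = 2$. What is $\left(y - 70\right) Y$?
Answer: $- \frac{80217}{50} \approx -1604.3$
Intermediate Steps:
$W{\left(B,K \right)} = 3$ ($W{\left(B,K \right)} = 5 - 2 = 3$)
$y = \frac{529}{50}$ ($y = \frac{\left(-4 - \left(1 - \frac{2}{5}\right)\right)^{2}}{2} = \frac{\left(-4 - \frac{3}{5}\right)^{2}}{2} = \frac{\left(- \frac{23}{5}\right)^{2}}{2} = \frac{1}{2} \cdot \frac{529}{25} = \frac{529}{50} \approx 10.58$)
$Y = 27$ ($Y = 3^{3} = 27$)
$\left(y - 70\right) Y = \left(\frac{529}{50} - 70\right) 27 = \left(- \frac{2971}{50}\right) 27 = - \frac{80217}{50}$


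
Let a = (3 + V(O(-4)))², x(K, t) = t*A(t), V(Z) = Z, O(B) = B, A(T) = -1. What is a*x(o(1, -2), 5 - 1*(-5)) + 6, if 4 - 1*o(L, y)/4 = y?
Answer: -4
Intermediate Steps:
o(L, y) = 16 - 4*y
x(K, t) = -t (x(K, t) = t*(-1) = -t)
a = 1 (a = (3 - 4)² = (-1)² = 1)
a*x(o(1, -2), 5 - 1*(-5)) + 6 = 1*(-(5 - 1*(-5))) + 6 = 1*(-(5 + 5)) + 6 = 1*(-1*10) + 6 = 1*(-10) + 6 = -10 + 6 = -4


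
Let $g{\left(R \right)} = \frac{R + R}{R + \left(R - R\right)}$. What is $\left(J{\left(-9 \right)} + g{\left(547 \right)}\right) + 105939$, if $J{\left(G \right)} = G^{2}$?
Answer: $106022$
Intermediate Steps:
$g{\left(R \right)} = 2$ ($g{\left(R \right)} = \frac{2 R}{R + 0} = \frac{2 R}{R} = 2$)
$\left(J{\left(-9 \right)} + g{\left(547 \right)}\right) + 105939 = \left(\left(-9\right)^{2} + 2\right) + 105939 = \left(81 + 2\right) + 105939 = 83 + 105939 = 106022$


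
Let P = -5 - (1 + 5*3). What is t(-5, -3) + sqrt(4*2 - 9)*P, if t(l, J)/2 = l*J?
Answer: 30 - 21*I ≈ 30.0 - 21.0*I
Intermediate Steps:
P = -21 (P = -5 - (1 + 15) = -5 - 1*16 = -5 - 16 = -21)
t(l, J) = 2*J*l (t(l, J) = 2*(l*J) = 2*(J*l) = 2*J*l)
t(-5, -3) + sqrt(4*2 - 9)*P = 2*(-3)*(-5) + sqrt(4*2 - 9)*(-21) = 30 + sqrt(8 - 9)*(-21) = 30 + sqrt(-1)*(-21) = 30 + I*(-21) = 30 - 21*I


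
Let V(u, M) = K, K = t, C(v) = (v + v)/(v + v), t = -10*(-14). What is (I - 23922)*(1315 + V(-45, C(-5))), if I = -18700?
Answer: -62015010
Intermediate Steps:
t = 140
C(v) = 1 (C(v) = (2*v)/((2*v)) = (2*v)*(1/(2*v)) = 1)
K = 140
V(u, M) = 140
(I - 23922)*(1315 + V(-45, C(-5))) = (-18700 - 23922)*(1315 + 140) = -42622*1455 = -62015010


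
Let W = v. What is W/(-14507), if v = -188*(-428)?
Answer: -80464/14507 ≈ -5.5466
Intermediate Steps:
v = 80464
W = 80464
W/(-14507) = 80464/(-14507) = 80464*(-1/14507) = -80464/14507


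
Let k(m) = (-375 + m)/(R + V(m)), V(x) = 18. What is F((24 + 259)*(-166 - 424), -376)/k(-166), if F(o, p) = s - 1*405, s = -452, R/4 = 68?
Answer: 248530/541 ≈ 459.39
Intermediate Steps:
R = 272 (R = 4*68 = 272)
k(m) = -75/58 + m/290 (k(m) = (-375 + m)/(272 + 18) = (-375 + m)/290 = (-375 + m)*(1/290) = -75/58 + m/290)
F(o, p) = -857 (F(o, p) = -452 - 1*405 = -452 - 405 = -857)
F((24 + 259)*(-166 - 424), -376)/k(-166) = -857/(-75/58 + (1/290)*(-166)) = -857/(-75/58 - 83/145) = -857/(-541/290) = -857*(-290/541) = 248530/541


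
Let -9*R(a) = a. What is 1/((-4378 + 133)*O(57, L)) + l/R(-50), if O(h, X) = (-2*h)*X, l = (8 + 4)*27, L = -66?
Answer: 9313523203/159696900 ≈ 58.320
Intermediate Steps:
l = 324 (l = 12*27 = 324)
R(a) = -a/9
O(h, X) = -2*X*h
1/((-4378 + 133)*O(57, L)) + l/R(-50) = 1/((-4378 + 133)*((-2*(-66)*57))) + 324/((-⅑*(-50))) = 1/(-4245*7524) + 324/(50/9) = -1/4245*1/7524 + 324*(9/50) = -1/31939380 + 1458/25 = 9313523203/159696900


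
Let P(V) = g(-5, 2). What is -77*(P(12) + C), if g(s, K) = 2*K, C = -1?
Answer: -231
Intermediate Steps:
P(V) = 4 (P(V) = 2*2 = 4)
-77*(P(12) + C) = -77*(4 - 1) = -77*3 = -231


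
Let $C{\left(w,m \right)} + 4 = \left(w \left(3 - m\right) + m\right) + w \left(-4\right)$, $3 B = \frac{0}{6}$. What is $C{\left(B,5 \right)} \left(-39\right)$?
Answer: $-39$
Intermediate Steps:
$B = 0$ ($B = \frac{0 \cdot \frac{1}{6}}{3} = \frac{1}{3} \cdot 0 = 0$)
$C{\left(w,m \right)} = -4 + m - 4 w + w \left(3 - m\right)$ ($C{\left(w,m \right)} = -4 + \left(\left(w \left(3 - m\right) + m\right) + w \left(-4\right)\right) = -4 - \left(- m + 4 w - w \left(3 - m\right)\right) = -4 + \left(m - 4 w + w \left(3 - m\right)\right) = -4 + m - 4 w + w \left(3 - m\right)$)
$C{\left(B,5 \right)} \left(-39\right) = \left(-4 + 5 - 0 - 5 \cdot 0\right) \left(-39\right) = \left(-4 + 5 + 0 + 0\right) \left(-39\right) = 1 \left(-39\right) = -39$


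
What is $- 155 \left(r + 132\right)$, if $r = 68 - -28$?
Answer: $-35340$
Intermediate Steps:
$r = 96$ ($r = 68 + 28 = 96$)
$- 155 \left(r + 132\right) = - 155 \left(96 + 132\right) = \left(-155\right) 228 = -35340$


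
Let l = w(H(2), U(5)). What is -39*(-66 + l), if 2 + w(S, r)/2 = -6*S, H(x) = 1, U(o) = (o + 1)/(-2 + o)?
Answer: 3198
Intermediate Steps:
U(o) = (1 + o)/(-2 + o)
w(S, r) = -4 - 12*S (w(S, r) = -4 + 2*(-6*S) = -4 - 12*S)
l = -16 (l = -4 - 12*1 = -4 - 12 = -16)
-39*(-66 + l) = -39*(-66 - 16) = -39*(-82) = 3198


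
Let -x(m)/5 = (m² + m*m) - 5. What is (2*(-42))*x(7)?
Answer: 39060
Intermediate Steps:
x(m) = 25 - 10*m² (x(m) = -5*((m² + m*m) - 5) = -5*((m² + m²) - 5) = -5*(2*m² - 5) = -5*(-5 + 2*m²) = 25 - 10*m²)
(2*(-42))*x(7) = (2*(-42))*(25 - 10*7²) = -84*(25 - 10*49) = -84*(25 - 490) = -84*(-465) = 39060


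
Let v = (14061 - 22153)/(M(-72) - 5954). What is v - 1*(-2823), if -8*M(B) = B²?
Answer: 9322769/3301 ≈ 2824.2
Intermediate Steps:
M(B) = -B²/8
v = 4046/3301 (v = (14061 - 22153)/(-⅛*(-72)² - 5954) = -8092/(-⅛*5184 - 5954) = -8092/(-648 - 5954) = -8092/(-6602) = -8092*(-1/6602) = 4046/3301 ≈ 1.2257)
v - 1*(-2823) = 4046/3301 - 1*(-2823) = 4046/3301 + 2823 = 9322769/3301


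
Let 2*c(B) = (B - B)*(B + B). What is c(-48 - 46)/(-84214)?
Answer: 0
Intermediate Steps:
c(B) = 0 (c(B) = ((B - B)*(B + B))/2 = (0*(2*B))/2 = (½)*0 = 0)
c(-48 - 46)/(-84214) = 0/(-84214) = 0*(-1/84214) = 0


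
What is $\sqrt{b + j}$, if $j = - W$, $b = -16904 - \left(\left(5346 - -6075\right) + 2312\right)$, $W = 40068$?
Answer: $i \sqrt{70705} \approx 265.9 i$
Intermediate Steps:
$b = -30637$ ($b = -16904 - \left(\left(5346 + 6075\right) + 2312\right) = -16904 - \left(11421 + 2312\right) = -16904 - 13733 = -30637$)
$j = -40068$ ($j = \left(-1\right) 40068 = -40068$)
$\sqrt{b + j} = \sqrt{-30637 - 40068} = \sqrt{-70705} = i \sqrt{70705}$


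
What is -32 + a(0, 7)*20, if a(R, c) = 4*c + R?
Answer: 528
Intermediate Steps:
a(R, c) = R + 4*c
-32 + a(0, 7)*20 = -32 + (0 + 4*7)*20 = -32 + (0 + 28)*20 = -32 + 28*20 = -32 + 560 = 528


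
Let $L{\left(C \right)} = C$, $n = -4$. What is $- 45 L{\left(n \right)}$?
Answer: $180$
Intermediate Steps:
$- 45 L{\left(n \right)} = \left(-45\right) \left(-4\right) = 180$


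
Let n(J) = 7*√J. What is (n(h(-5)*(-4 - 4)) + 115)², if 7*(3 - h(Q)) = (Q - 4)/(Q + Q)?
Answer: 60497/5 + 92*I*√7035 ≈ 12099.0 + 7716.5*I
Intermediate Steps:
h(Q) = 3 - (-4 + Q)/(14*Q) (h(Q) = 3 - (Q - 4)/(7*(Q + Q)) = 3 - (-4 + Q)/(7*(2*Q)) = 3 - (-4 + Q)*1/(2*Q)/7 = 3 - (-4 + Q)/(14*Q))
(n(h(-5)*(-4 - 4)) + 115)² = (7*√(((1/14)*(4 + 41*(-5))/(-5))*(-4 - 4)) + 115)² = (7*√(((1/14)*(-⅕)*(4 - 205))*(-8)) + 115)² = (7*√(((1/14)*(-⅕)*(-201))*(-8)) + 115)² = (7*√((201/70)*(-8)) + 115)² = (7*√(-804/35) + 115)² = (7*(2*I*√7035/35) + 115)² = (2*I*√7035/5 + 115)² = (115 + 2*I*√7035/5)²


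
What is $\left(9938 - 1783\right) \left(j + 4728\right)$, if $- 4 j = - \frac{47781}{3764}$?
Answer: $\frac{580901437095}{15056} \approx 3.8583 \cdot 10^{7}$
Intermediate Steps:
$j = \frac{47781}{15056}$ ($j = - \frac{\left(-47781\right) \frac{1}{3764}}{4} = \left(- \frac{1}{4}\right) \left(- \frac{47781}{3764}\right) = \frac{47781}{15056} \approx 3.1736$)
$\left(9938 - 1783\right) \left(j + 4728\right) = \left(9938 - 1783\right) \left(\frac{47781}{15056} + 4728\right) = \left(9938 - 1783\right) \frac{71232549}{15056} = 8155 \cdot \frac{71232549}{15056} = \frac{580901437095}{15056}$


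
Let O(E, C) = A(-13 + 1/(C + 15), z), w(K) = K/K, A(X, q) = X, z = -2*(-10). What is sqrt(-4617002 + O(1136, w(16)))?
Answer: I*sqrt(73872239)/4 ≈ 2148.7*I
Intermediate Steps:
z = 20
w(K) = 1
O(E, C) = -13 + 1/(15 + C) (O(E, C) = -13 + 1/(C + 15) = -13 + 1/(15 + C))
sqrt(-4617002 + O(1136, w(16))) = sqrt(-4617002 + (-194 - 13*1)/(15 + 1)) = sqrt(-4617002 + (-194 - 13)/16) = sqrt(-4617002 + (1/16)*(-207)) = sqrt(-4617002 - 207/16) = sqrt(-73872239/16) = I*sqrt(73872239)/4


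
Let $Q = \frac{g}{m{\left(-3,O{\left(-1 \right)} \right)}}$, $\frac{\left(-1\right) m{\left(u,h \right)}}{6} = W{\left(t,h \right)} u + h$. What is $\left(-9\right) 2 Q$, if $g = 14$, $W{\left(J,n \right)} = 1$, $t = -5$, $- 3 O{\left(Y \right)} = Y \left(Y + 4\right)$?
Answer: $-21$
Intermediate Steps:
$O{\left(Y \right)} = - \frac{Y \left(4 + Y\right)}{3}$ ($O{\left(Y \right)} = - \frac{Y \left(Y + 4\right)}{3} = - \frac{Y \left(4 + Y\right)}{3}$)
$m{\left(u,h \right)} = - 6 h - 6 u$ ($m{\left(u,h \right)} = - 6 \left(1 u + h\right) = - 6 \left(u + h\right) = - 6 \left(h + u\right) = - 6 h - 6 u$)
$Q = \frac{7}{6}$ ($Q = \frac{14}{- 6 \left(\left(- \frac{1}{3}\right) \left(-1\right) \left(4 - 1\right)\right) - -18} = \frac{14}{- 6 \left(\left(- \frac{1}{3}\right) \left(-1\right) 3\right) + 18} = \frac{14}{\left(-6\right) 1 + 18} = \frac{14}{-6 + 18} = \frac{14}{12} = 14 \cdot \frac{1}{12} = \frac{7}{6} \approx 1.1667$)
$\left(-9\right) 2 Q = \left(-9\right) 2 \cdot \frac{7}{6} = \left(-18\right) \frac{7}{6} = -21$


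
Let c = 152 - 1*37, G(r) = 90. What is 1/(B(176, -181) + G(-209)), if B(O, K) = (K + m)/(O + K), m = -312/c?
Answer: 575/72877 ≈ 0.0078900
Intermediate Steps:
c = 115 (c = 152 - 37 = 115)
m = -312/115 ≈ -2.7130
B(O, K) = (-312/115 + K)/(K + O) (B(O, K) = (K - 312/115)/(O + K) = (-312/115 + K)/(K + O))
1/(B(176, -181) + G(-209)) = 1/((-312/115 - 181)/(-181 + 176) + 90) = 1/(-21127/115/(-5) + 90) = 1/(-1/5*(-21127/115) + 90) = 1/(21127/575 + 90) = 1/(72877/575) = 575/72877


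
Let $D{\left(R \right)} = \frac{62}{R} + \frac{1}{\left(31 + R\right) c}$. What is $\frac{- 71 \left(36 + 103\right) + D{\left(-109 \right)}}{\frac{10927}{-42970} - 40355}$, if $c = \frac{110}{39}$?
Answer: $\frac{1016981169593}{4158288534246} \approx 0.24457$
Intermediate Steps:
$c = \frac{110}{39}$ ($c = 110 \cdot \frac{1}{39} = \frac{110}{39} \approx 2.8205$)
$D{\left(R \right)} = \frac{62}{R} + \frac{39}{110 \left(31 + R\right)}$ ($D{\left(R \right)} = \frac{62}{R} + \frac{1}{\left(31 + R\right) \frac{110}{39}} = \frac{62}{R} + \frac{1}{31 + R} \frac{39}{110} = \frac{62}{R} + \frac{39}{110 \left(31 + R\right)}$)
$\frac{- 71 \left(36 + 103\right) + D{\left(-109 \right)}}{\frac{10927}{-42970} - 40355} = \frac{- 71 \left(36 + 103\right) + \frac{211420 + 6859 \left(-109\right)}{110 \left(-109\right) \left(31 - 109\right)}}{\frac{10927}{-42970} - 40355} = \frac{\left(-71\right) 139 + \frac{1}{110} \left(- \frac{1}{109}\right) \frac{1}{-78} \left(211420 - 747631\right)}{10927 \left(- \frac{1}{42970}\right) - 40355} = \frac{-9869 + \frac{1}{110} \left(- \frac{1}{109}\right) \left(- \frac{1}{78}\right) \left(-536211\right)}{- \frac{10927}{42970} - 40355} = \frac{-9869 - \frac{13749}{23980}}{- \frac{1734065277}{42970}} = \left(- \frac{236672369}{23980}\right) \left(- \frac{42970}{1734065277}\right) = \frac{1016981169593}{4158288534246}$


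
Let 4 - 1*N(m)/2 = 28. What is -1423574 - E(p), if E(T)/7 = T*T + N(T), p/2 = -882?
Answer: -23205110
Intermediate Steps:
p = -1764 (p = 2*(-882) = -1764)
N(m) = -48 (N(m) = 8 - 2*28 = 8 - 56 = -48)
E(T) = -336 + 7*T² (E(T) = 7*(T*T - 48) = 7*(T² - 48) = 7*(-48 + T²) = -336 + 7*T²)
-1423574 - E(p) = -1423574 - (-336 + 7*(-1764)²) = -1423574 - (-336 + 7*3111696) = -1423574 - (-336 + 21781872) = -1423574 - 1*21781536 = -1423574 - 21781536 = -23205110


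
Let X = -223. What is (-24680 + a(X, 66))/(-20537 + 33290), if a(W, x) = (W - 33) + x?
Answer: -8290/4251 ≈ -1.9501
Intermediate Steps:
a(W, x) = -33 + W + x (a(W, x) = (-33 + W) + x = -33 + W + x)
(-24680 + a(X, 66))/(-20537 + 33290) = (-24680 + (-33 - 223 + 66))/(-20537 + 33290) = (-24680 - 190)/12753 = -24870*1/12753 = -8290/4251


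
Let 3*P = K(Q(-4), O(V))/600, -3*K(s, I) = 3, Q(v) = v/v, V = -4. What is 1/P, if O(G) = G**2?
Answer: -1800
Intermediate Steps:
Q(v) = 1
K(s, I) = -1 (K(s, I) = -1/3*3 = -1)
P = -1/1800 (P = (-1/600)/3 = (-1*1/600)/3 = (1/3)*(-1/600) = -1/1800 ≈ -0.00055556)
1/P = 1/(-1/1800) = -1800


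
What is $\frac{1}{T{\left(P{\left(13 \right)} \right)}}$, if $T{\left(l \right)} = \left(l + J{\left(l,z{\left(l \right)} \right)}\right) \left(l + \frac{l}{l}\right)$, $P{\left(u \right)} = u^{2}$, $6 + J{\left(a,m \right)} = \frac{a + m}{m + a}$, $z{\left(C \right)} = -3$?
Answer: $\frac{1}{27880} \approx 3.5868 \cdot 10^{-5}$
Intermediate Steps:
$J{\left(a,m \right)} = -5$ ($J{\left(a,m \right)} = -6 + \frac{a + m}{m + a} = -6 + \frac{a + m}{a + m} = -6 + 1 = -5$)
$T{\left(l \right)} = \left(1 + l\right) \left(-5 + l\right)$ ($T{\left(l \right)} = \left(l - 5\right) \left(l + \frac{l}{l}\right) = \left(-5 + l\right) \left(l + 1\right) = \left(-5 + l\right) \left(1 + l\right) = \left(1 + l\right) \left(-5 + l\right)$)
$\frac{1}{T{\left(P{\left(13 \right)} \right)}} = \frac{1}{-5 + \left(13^{2}\right)^{2} - 4 \cdot 13^{2}} = \frac{1}{-5 + 169^{2} - 676} = \frac{1}{-5 + 28561 - 676} = \frac{1}{27880}$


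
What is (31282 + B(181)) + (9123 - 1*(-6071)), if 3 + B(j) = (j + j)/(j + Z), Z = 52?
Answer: 10828571/233 ≈ 46475.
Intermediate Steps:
B(j) = -3 + 2*j/(52 + j) (B(j) = -3 + (j + j)/(j + 52) = -3 + (2*j)/(52 + j) = -3 + 2*j/(52 + j))
(31282 + B(181)) + (9123 - 1*(-6071)) = (31282 + (-156 - 1*181)/(52 + 181)) + (9123 - 1*(-6071)) = (31282 + (-156 - 181)/233) + (9123 + 6071) = (31282 + (1/233)*(-337)) + 15194 = (31282 - 337/233) + 15194 = 7288369/233 + 15194 = 10828571/233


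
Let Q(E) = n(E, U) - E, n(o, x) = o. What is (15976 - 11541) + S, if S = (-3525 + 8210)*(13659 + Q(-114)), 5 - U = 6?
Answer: 63996850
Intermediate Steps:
U = -1 (U = 5 - 1*6 = 5 - 6 = -1)
Q(E) = 0 (Q(E) = E - E = 0)
S = 63992415 (S = (-3525 + 8210)*(13659 + 0) = 4685*13659 = 63992415)
(15976 - 11541) + S = (15976 - 11541) + 63992415 = 4435 + 63992415 = 63996850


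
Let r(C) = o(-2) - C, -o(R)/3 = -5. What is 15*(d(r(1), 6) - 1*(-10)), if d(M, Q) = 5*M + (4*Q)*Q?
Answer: 3360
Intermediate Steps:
o(R) = 15 (o(R) = -3*(-5) = 15)
r(C) = 15 - C
d(M, Q) = 4*Q² + 5*M (d(M, Q) = 5*M + 4*Q² = 4*Q² + 5*M)
15*(d(r(1), 6) - 1*(-10)) = 15*((4*6² + 5*(15 - 1*1)) - 1*(-10)) = 15*((4*36 + 5*(15 - 1)) + 10) = 15*((144 + 5*14) + 10) = 15*((144 + 70) + 10) = 15*(214 + 10) = 15*224 = 3360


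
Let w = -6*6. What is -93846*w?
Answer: 3378456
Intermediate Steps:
w = -36
-93846*w = -93846*(-36) = 3378456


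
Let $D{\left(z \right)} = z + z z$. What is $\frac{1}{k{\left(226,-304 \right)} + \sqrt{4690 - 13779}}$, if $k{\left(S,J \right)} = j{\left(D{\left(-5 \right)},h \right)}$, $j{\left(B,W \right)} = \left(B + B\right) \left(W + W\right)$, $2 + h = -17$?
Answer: $- \frac{1520}{2319489} - \frac{i \sqrt{9089}}{2319489} \approx -0.00065532 - 4.1102 \cdot 10^{-5} i$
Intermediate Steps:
$D{\left(z \right)} = z + z^{2}$
$h = -19$ ($h = -2 - 17 = -19$)
$j{\left(B,W \right)} = 4 B W$ ($j{\left(B,W \right)} = 2 B 2 W = 4 B W$)
$k{\left(S,J \right)} = -1520$ ($k{\left(S,J \right)} = 4 \left(- 5 \left(1 - 5\right)\right) \left(-19\right) = 4 \left(\left(-5\right) \left(-4\right)\right) \left(-19\right) = 4 \cdot 20 \left(-19\right) = -1520$)
$\frac{1}{k{\left(226,-304 \right)} + \sqrt{4690 - 13779}} = \frac{1}{-1520 + \sqrt{4690 - 13779}} = \frac{1}{-1520 + \sqrt{-9089}} = \frac{1}{-1520 + i \sqrt{9089}}$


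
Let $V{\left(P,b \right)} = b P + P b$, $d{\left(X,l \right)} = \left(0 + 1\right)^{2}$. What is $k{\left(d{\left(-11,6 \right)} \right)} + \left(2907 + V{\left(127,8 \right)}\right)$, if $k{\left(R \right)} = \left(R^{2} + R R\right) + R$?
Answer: $4942$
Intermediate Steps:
$d{\left(X,l \right)} = 1$ ($d{\left(X,l \right)} = 1^{2} = 1$)
$V{\left(P,b \right)} = 2 P b$ ($V{\left(P,b \right)} = P b + P b = 2 P b$)
$k{\left(R \right)} = R + 2 R^{2}$ ($k{\left(R \right)} = \left(R^{2} + R^{2}\right) + R = 2 R^{2} + R = R + 2 R^{2}$)
$k{\left(d{\left(-11,6 \right)} \right)} + \left(2907 + V{\left(127,8 \right)}\right) = 1 \left(1 + 2 \cdot 1\right) + \left(2907 + 2 \cdot 127 \cdot 8\right) = 1 \left(1 + 2\right) + \left(2907 + 2032\right) = 1 \cdot 3 + 4939 = 3 + 4939 = 4942$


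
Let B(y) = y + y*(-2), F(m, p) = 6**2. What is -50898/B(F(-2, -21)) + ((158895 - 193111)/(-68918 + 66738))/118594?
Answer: 39163427351/27700170 ≈ 1413.8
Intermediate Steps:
F(m, p) = 36
B(y) = -y (B(y) = y - 2*y = -y)
-50898/B(F(-2, -21)) + ((158895 - 193111)/(-68918 + 66738))/118594 = -50898/((-1*36)) + ((158895 - 193111)/(-68918 + 66738))/118594 = -50898/(-36) - 34216/(-2180)*(1/118594) = -50898*(-1/36) - 34216*(-1/2180)*(1/118594) = 8483/6 + (8554/545)*(1/118594) = 8483/6 + 611/4616695 = 39163427351/27700170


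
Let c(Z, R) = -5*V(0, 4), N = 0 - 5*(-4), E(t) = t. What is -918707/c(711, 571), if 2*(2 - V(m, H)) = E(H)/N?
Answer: 96706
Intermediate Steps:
N = 20 (N = 0 - 1*(-20) = 0 + 20 = 20)
V(m, H) = 2 - H/40 (V(m, H) = 2 - H/(2*20) = 2 - H/40)
c(Z, R) = -19/2 (c(Z, R) = -5*(2 - 1/40*4) = -5*(2 - ⅒) = -5*19/10 = -19/2)
-918707/c(711, 571) = -918707/(-19/2) = -918707*(-2/19) = 96706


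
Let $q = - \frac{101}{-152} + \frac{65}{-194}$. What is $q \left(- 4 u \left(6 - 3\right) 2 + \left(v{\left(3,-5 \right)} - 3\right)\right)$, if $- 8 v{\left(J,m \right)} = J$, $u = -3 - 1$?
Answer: $\frac{189423}{6208} \approx 30.513$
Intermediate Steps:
$u = -4$ ($u = -3 - 1 = -4$)
$v{\left(J,m \right)} = - \frac{J}{8}$
$q = \frac{4857}{14744}$ ($q = \left(-101\right) \left(- \frac{1}{152}\right) + 65 \left(- \frac{1}{194}\right) = \frac{101}{152} - \frac{65}{194} = \frac{4857}{14744} \approx 0.32942$)
$q \left(- 4 u \left(6 - 3\right) 2 + \left(v{\left(3,-5 \right)} - 3\right)\right) = \frac{4857 \left(- 4 \left(- 4 \left(6 - 3\right) 2\right) - \frac{27}{8}\right)}{14744} = \frac{4857 \left(- 4 \left(- 4 \cdot 3 \cdot 2\right) - \frac{27}{8}\right)}{14744} = \frac{4857 \left(- 4 \left(\left(-4\right) 6\right) - \frac{27}{8}\right)}{14744} = \frac{4857 \left(\left(-4\right) \left(-24\right) - \frac{27}{8}\right)}{14744} = \frac{4857 \left(96 - \frac{27}{8}\right)}{14744} = \frac{4857}{14744} \cdot \frac{741}{8} = \frac{189423}{6208}$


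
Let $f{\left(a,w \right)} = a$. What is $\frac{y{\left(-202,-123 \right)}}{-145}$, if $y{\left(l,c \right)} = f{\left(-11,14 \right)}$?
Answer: $\frac{11}{145} \approx 0.075862$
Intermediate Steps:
$y{\left(l,c \right)} = -11$
$\frac{y{\left(-202,-123 \right)}}{-145} = - \frac{11}{-145} = \left(-11\right) \left(- \frac{1}{145}\right) = \frac{11}{145}$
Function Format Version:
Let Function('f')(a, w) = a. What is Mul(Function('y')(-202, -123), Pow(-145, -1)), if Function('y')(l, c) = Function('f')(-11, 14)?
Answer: Rational(11, 145) ≈ 0.075862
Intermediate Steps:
Function('y')(l, c) = -11
Mul(Function('y')(-202, -123), Pow(-145, -1)) = Mul(-11, Pow(-145, -1)) = Mul(-11, Rational(-1, 145)) = Rational(11, 145)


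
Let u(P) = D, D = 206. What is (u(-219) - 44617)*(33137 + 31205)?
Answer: -2857492562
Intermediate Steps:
u(P) = 206
(u(-219) - 44617)*(33137 + 31205) = (206 - 44617)*(33137 + 31205) = -44411*64342 = -2857492562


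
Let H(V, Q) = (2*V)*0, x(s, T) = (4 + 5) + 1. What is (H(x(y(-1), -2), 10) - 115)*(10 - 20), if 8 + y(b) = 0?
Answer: 1150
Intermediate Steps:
y(b) = -8 (y(b) = -8 + 0 = -8)
x(s, T) = 10 (x(s, T) = 9 + 1 = 10)
H(V, Q) = 0
(H(x(y(-1), -2), 10) - 115)*(10 - 20) = (0 - 115)*(10 - 20) = -115*(-10) = 1150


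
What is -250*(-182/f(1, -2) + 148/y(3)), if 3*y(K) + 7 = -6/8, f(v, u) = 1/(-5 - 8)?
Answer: -17892500/31 ≈ -5.7718e+5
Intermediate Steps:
f(v, u) = -1/13 (f(v, u) = 1/(-13) = -1/13)
y(K) = -31/12 (y(K) = -7/3 + (-6/8)/3 = -7/3 + (-6*⅛)/3 = -7/3 + (⅓)*(-¾) = -7/3 - ¼ = -31/12)
-250*(-182/f(1, -2) + 148/y(3)) = -250*(-182/(-1/13) + 148/(-31/12)) = -250*(-182*(-13) + 148*(-12/31)) = -250*(2366 - 1776/31) = -250*71570/31 = -17892500/31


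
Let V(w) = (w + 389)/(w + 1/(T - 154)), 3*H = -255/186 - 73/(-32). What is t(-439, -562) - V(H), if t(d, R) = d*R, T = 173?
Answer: 1648386907/6711 ≈ 2.4562e+5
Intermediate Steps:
t(d, R) = R*d
H = 301/992 (H = (-255/186 - 73/(-32))/3 = (-255*1/186 - 73*(-1/32))/3 = (-85/62 + 73/32)/3 = (⅓)*(903/992) = 301/992 ≈ 0.30343)
V(w) = (389 + w)/(1/19 + w) (V(w) = (w + 389)/(w + 1/(173 - 154)) = (389 + w)/(w + 1/19) = (389 + w)/(1/19 + w))
t(-439, -562) - V(H) = -562*(-439) - 19*(389 + 301/992)/(1 + 19*(301/992)) = 246718 - 19*386189/((1 + 5719/992)*992) = 246718 - 19*386189/(6711/992*992) = 246718 - 19*992*386189/(6711*992) = 246718 - 1*7337591/6711 = 246718 - 7337591/6711 = 1648386907/6711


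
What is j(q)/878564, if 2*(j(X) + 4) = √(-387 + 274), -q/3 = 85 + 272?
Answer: -1/219641 + I*√113/1757128 ≈ -4.5529e-6 + 6.0497e-6*I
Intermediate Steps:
q = -1071 (q = -3*(85 + 272) = -3*357 = -1071)
j(X) = -4 + I*√113/2 (j(X) = -4 + √(-387 + 274)/2 = -4 + √(-113)/2 = -4 + (I*√113)/2 = -4 + I*√113/2)
j(q)/878564 = (-4 + I*√113/2)/878564 = (-4 + I*√113/2)*(1/878564) = -1/219641 + I*√113/1757128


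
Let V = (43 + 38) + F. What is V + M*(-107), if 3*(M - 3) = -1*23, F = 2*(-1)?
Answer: 1735/3 ≈ 578.33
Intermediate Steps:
F = -2
M = -14/3 (M = 3 + (-1*23)/3 = 3 + (⅓)*(-23) = 3 - 23/3 = -14/3 ≈ -4.6667)
V = 79 (V = (43 + 38) - 2 = 81 - 2 = 79)
V + M*(-107) = 79 - 14/3*(-107) = 79 + 1498/3 = 1735/3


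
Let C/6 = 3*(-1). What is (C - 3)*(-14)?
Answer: 294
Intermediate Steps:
C = -18 (C = 6*(3*(-1)) = 6*(-3) = -18)
(C - 3)*(-14) = (-18 - 3)*(-14) = -21*(-14) = 294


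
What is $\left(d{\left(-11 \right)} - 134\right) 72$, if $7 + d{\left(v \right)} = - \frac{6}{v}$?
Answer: $- \frac{111240}{11} \approx -10113.0$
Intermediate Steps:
$d{\left(v \right)} = -7 - \frac{6}{v}$
$\left(d{\left(-11 \right)} - 134\right) 72 = \left(\left(-7 - \frac{6}{-11}\right) - 134\right) 72 = \left(\left(-7 - - \frac{6}{11}\right) - 134\right) 72 = \left(\left(-7 + \frac{6}{11}\right) - 134\right) 72 = \left(- \frac{71}{11} - 134\right) 72 = \left(- \frac{1545}{11}\right) 72 = - \frac{111240}{11}$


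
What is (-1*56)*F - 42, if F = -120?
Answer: 6678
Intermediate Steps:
(-1*56)*F - 42 = -1*56*(-120) - 42 = -56*(-120) - 42 = 6720 - 42 = 6678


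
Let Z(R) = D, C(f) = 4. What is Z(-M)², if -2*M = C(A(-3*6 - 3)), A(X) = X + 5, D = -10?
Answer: 100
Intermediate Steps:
A(X) = 5 + X
M = -2 (M = -½*4 = -2)
Z(R) = -10
Z(-M)² = (-10)² = 100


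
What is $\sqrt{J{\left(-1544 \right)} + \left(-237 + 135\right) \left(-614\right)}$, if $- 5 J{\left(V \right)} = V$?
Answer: $\frac{2 \sqrt{393355}}{5} \approx 250.87$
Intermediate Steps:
$J{\left(V \right)} = - \frac{V}{5}$
$\sqrt{J{\left(-1544 \right)} + \left(-237 + 135\right) \left(-614\right)} = \sqrt{\left(- \frac{1}{5}\right) \left(-1544\right) + \left(-237 + 135\right) \left(-614\right)} = \sqrt{\frac{1544}{5} - -62628} = \sqrt{\frac{1544}{5} + 62628} = \sqrt{\frac{314684}{5}} = \frac{2 \sqrt{393355}}{5}$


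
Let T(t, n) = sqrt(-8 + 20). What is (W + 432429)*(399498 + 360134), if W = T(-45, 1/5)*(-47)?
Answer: 328486906128 - 71405408*sqrt(3) ≈ 3.2836e+11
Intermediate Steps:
T(t, n) = 2*sqrt(3) (T(t, n) = sqrt(12) = 2*sqrt(3))
W = -94*sqrt(3) (W = (2*sqrt(3))*(-47) = -94*sqrt(3) ≈ -162.81)
(W + 432429)*(399498 + 360134) = (-94*sqrt(3) + 432429)*(399498 + 360134) = (432429 - 94*sqrt(3))*759632 = 328486906128 - 71405408*sqrt(3)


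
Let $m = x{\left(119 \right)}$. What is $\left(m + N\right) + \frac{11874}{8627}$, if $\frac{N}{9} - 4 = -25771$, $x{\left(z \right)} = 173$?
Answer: $- \frac{1999122836}{8627} \approx -2.3173 \cdot 10^{5}$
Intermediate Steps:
$m = 173$
$N = -231903$ ($N = 36 + 9 \left(-25771\right) = 36 - 231939 = -231903$)
$\left(m + N\right) + \frac{11874}{8627} = \left(173 - 231903\right) + \frac{11874}{8627} = -231730 + 11874 \cdot \frac{1}{8627} = -231730 + \frac{11874}{8627} = - \frac{1999122836}{8627}$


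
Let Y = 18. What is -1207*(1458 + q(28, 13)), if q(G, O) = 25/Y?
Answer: -31706683/18 ≈ -1.7615e+6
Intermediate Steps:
q(G, O) = 25/18
-1207*(1458 + q(28, 13)) = -1207*(1458 + 25/18) = -1207*26269/18 = -31706683/18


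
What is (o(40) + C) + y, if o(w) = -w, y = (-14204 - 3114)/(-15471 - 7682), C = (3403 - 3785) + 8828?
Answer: 194641436/23153 ≈ 8406.8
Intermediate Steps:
C = 8446 (C = -382 + 8828 = 8446)
y = 17318/23153 (y = -17318/(-23153) = -17318*(-1/23153) = 17318/23153 ≈ 0.74798)
(o(40) + C) + y = (-1*40 + 8446) + 17318/23153 = (-40 + 8446) + 17318/23153 = 8406 + 17318/23153 = 194641436/23153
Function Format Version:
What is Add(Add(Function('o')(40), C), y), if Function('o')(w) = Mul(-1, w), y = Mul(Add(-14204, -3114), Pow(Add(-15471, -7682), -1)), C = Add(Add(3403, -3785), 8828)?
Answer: Rational(194641436, 23153) ≈ 8406.8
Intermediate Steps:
C = 8446 (C = Add(-382, 8828) = 8446)
y = Rational(17318, 23153) (y = Mul(-17318, Pow(-23153, -1)) = Mul(-17318, Rational(-1, 23153)) = Rational(17318, 23153) ≈ 0.74798)
Add(Add(Function('o')(40), C), y) = Add(Add(Mul(-1, 40), 8446), Rational(17318, 23153)) = Add(Add(-40, 8446), Rational(17318, 23153)) = Add(8406, Rational(17318, 23153)) = Rational(194641436, 23153)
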